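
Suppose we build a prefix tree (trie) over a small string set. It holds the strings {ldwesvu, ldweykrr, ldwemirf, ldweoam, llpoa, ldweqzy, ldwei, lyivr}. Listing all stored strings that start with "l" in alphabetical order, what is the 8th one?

lyivr

Filter for "l…" and sort: "ldwei", "ldwemirf", "ldweoam", "ldweqzy", "ldwesvu", "ldweykrr", "llpoa", "lyivr"
Position 8: lyivr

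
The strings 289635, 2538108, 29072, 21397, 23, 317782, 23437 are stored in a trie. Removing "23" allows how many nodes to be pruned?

0

A node on "23"'s path can go only if nothing else ends at it or branches off below it.
Every node on "23" is still needed (e.g. by "23437"), so nothing is freed.
Nodes removed: 0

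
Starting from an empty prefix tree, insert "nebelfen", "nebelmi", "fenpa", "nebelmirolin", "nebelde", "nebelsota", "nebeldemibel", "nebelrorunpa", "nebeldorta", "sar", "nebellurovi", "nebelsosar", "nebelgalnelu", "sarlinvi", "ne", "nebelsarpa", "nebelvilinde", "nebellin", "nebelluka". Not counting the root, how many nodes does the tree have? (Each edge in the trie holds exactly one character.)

81

Insert word by word; a character creates a node only if that edge doesn't already exist:
  "nebelfen" → 8 new (n, e, b, e, l, f, e, n)
  "nebelmi" → prefix "nebel" already present; 2 new (m, i)
  "fenpa" → 5 new (f, e, n, p, a)
  "nebelmirolin" → prefix "nebelmi" already present; 5 new (r, o, l, i, n)
  "nebelde" → prefix "nebel" already present; 2 new (d, e)
  "nebelsota" → prefix "nebel" already present; 4 new (s, o, t, a)
  "nebeldemibel" → prefix "nebelde" already present; 5 new (m, i, b, e, l)
  "nebelrorunpa" → prefix "nebel" already present; 7 new (r, o, r, u, n, p, a)
  "nebeldorta" → prefix "nebeld" already present; 4 new (o, r, t, a)
  "sar" → 3 new (s, a, r)
  "nebellurovi" → prefix "nebel" already present; 6 new (l, u, r, o, v, i)
  "nebelsosar" → prefix "nebelso" already present; 3 new (s, a, r)
  "nebelgalnelu" → prefix "nebel" already present; 7 new (g, a, l, n, e, l, u)
  "sarlinvi" → prefix "sar" already present; 5 new (l, i, n, v, i)
  "ne" → prefix "ne" already present; 0 new (none)
  "nebelsarpa" → prefix "nebels" already present; 4 new (a, r, p, a)
  "nebelvilinde" → prefix "nebel" already present; 7 new (v, i, l, i, n, d, e)
  "nebellin" → prefix "nebell" already present; 2 new (i, n)
  "nebelluka" → prefix "nebellu" already present; 2 new (k, a)
Total nodes = 8 + 2 + 5 + 5 + 2 + 4 + 5 + 7 + 4 + 3 + 6 + 3 + 7 + 5 + 0 + 4 + 7 + 2 + 2 = 81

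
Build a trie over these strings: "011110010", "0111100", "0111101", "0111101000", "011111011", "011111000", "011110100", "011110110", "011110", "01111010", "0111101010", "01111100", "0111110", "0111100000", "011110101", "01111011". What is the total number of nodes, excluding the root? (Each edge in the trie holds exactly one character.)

Trace insertions, counting only characters that open a new branch:
  "011110010" → 9 new (0, 1, 1, 1, 1, 0, 0, 1, 0)
  "0111100" → prefix "0111100" already present; 0 new (none)
  "0111101" → prefix "011110" already present; 1 new (1)
  "0111101000" → prefix "0111101" already present; 3 new (0, 0, 0)
  "011111011" → prefix "01111" already present; 4 new (1, 0, 1, 1)
  "011111000" → prefix "0111110" already present; 2 new (0, 0)
  "011110100" → prefix "011110100" already present; 0 new (none)
  "011110110" → prefix "0111101" already present; 2 new (1, 0)
  "011110" → prefix "011110" already present; 0 new (none)
  "01111010" → prefix "01111010" already present; 0 new (none)
  "0111101010" → prefix "01111010" already present; 2 new (1, 0)
  "01111100" → prefix "01111100" already present; 0 new (none)
  "0111110" → prefix "0111110" already present; 0 new (none)
  "0111100000" → prefix "0111100" already present; 3 new (0, 0, 0)
  "011110101" → prefix "011110101" already present; 0 new (none)
  "01111011" → prefix "01111011" already present; 0 new (none)
Total nodes = 9 + 0 + 1 + 3 + 4 + 2 + 0 + 2 + 0 + 0 + 2 + 0 + 0 + 3 + 0 + 0 = 26

26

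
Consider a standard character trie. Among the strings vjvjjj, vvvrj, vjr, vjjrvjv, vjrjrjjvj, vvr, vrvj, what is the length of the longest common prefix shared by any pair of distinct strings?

3

The deepest shared node is where two words last agree before diverging.
e.g. "vjr" and "vjrjrjjvj" share the prefix "vjr" of length 3; no pair shares a longer one.
Longest shared-prefix length: 3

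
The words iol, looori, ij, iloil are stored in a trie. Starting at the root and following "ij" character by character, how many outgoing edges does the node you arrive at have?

0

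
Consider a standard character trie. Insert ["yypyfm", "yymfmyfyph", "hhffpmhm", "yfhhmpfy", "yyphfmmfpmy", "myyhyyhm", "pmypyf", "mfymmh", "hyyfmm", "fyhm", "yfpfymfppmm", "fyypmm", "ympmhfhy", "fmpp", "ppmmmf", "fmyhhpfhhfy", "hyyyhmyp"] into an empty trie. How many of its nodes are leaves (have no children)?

Leaves are exactly the stored words that no other stored word extends.
Those words: "fmpp", "fmyhhpfhhfy", "fyhm", "fyypmm", "hhffpmhm", "hyyfmm", "hyyyhmyp", "mfymmh", "myyhyyhm", "pmypyf", "ppmmmf", "yfhhmpfy", "yfpfymfppmm", "ympmhfhy", "yymfmyfyph", "yyphfmmfpmy", "yypyfm"
Leaf count: 17

17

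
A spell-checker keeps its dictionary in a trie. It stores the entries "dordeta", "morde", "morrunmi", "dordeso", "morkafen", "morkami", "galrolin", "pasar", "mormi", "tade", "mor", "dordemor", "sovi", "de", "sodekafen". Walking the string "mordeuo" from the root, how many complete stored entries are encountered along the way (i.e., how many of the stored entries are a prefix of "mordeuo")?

2

Check each prefix of "mordeuo" against the stored set — each match is an end-marker on the path.
Prefixes of the query that are stored words: "mor", "morde"
Count: 2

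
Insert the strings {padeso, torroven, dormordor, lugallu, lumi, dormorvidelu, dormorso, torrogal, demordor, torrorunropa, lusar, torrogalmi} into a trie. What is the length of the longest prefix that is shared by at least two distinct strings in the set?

8

Equivalently: take the maximum, over all pairs, of their longest common prefix length.
e.g. "torrogal" and "torrogalmi" share the prefix "torrogal" of length 8; no pair shares a longer one.
Longest shared-prefix length: 8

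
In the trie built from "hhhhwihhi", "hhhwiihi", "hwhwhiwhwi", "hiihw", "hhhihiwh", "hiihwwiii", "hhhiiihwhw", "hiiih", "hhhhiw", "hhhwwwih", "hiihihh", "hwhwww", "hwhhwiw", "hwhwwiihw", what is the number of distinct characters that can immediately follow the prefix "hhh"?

3

The children of the "hhh" node are the distinct next characters among strings starting with "hhh".
Characters that immediately follow "hhh" among the stored strings: {h, i, w}.
That node has 3 child edges.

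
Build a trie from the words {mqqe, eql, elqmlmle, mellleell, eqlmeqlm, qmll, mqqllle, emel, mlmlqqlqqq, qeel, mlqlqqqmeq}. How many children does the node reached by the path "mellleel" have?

1

Follow the path "mellleel" to its node, then look at its outgoing edges.
Distinct next characters after "mellleel": l.
That node has 1 child edge.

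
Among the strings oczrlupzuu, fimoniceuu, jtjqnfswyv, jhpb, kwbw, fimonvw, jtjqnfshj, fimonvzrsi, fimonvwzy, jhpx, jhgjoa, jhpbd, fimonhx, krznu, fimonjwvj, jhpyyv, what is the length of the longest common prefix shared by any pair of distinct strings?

7

Look for the deepest trie node that still has at least two words in its subtree.
"fimonvw" and "fimonvwzy" agree on "fimonvw" (7 characters) before diverging; nothing deeper is shared.
Longest shared-prefix length: 7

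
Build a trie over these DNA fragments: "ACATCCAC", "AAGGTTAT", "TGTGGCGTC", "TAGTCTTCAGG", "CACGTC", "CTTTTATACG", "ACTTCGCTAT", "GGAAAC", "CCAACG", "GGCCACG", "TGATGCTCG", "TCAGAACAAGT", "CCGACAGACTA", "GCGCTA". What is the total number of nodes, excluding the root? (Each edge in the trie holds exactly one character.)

104

Insert word by word; a character creates a node only if that edge doesn't already exist:
  "ACATCCAC" → 8 new (A, C, A, T, C, C, A, C)
  "AAGGTTAT" → prefix "A" already present; 7 new (A, G, G, T, T, A, T)
  "TGTGGCGTC" → 9 new (T, G, T, G, G, C, G, T, C)
  "TAGTCTTCAGG" → prefix "T" already present; 10 new (A, G, T, C, T, T, C, A, G, G)
  "CACGTC" → 6 new (C, A, C, G, T, C)
  "CTTTTATACG" → prefix "C" already present; 9 new (T, T, T, T, A, T, A, C, G)
  "ACTTCGCTAT" → prefix "AC" already present; 8 new (T, T, C, G, C, T, A, T)
  "GGAAAC" → 6 new (G, G, A, A, A, C)
  "CCAACG" → prefix "C" already present; 5 new (C, A, A, C, G)
  "GGCCACG" → prefix "GG" already present; 5 new (C, C, A, C, G)
  "TGATGCTCG" → prefix "TG" already present; 7 new (A, T, G, C, T, C, G)
  "TCAGAACAAGT" → prefix "T" already present; 10 new (C, A, G, A, A, C, A, A, G, T)
  "CCGACAGACTA" → prefix "CC" already present; 9 new (G, A, C, A, G, A, C, T, A)
  "GCGCTA" → prefix "G" already present; 5 new (C, G, C, T, A)
Total nodes = 8 + 7 + 9 + 10 + 6 + 9 + 8 + 6 + 5 + 5 + 7 + 10 + 9 + 5 = 104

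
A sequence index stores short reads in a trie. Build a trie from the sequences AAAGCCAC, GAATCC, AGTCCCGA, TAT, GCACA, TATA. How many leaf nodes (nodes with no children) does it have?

A leaf is a node with no children — equivalently, the end of a word that is not a proper prefix of any other stored word.
Those words: "AAAGCCAC", "AGTCCCGA", "GAATCC", "GCACA", "TATA"
Leaf count: 5

5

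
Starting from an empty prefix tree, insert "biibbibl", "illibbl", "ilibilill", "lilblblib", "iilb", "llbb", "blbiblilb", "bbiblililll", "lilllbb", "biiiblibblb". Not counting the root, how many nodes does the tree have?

Insert word by word; a character creates a node only if that edge doesn't already exist:
  "biibbibl" → 8 new (b, i, i, b, b, i, b, l)
  "illibbl" → 7 new (i, l, l, i, b, b, l)
  "ilibilill" → prefix "il" already present; 7 new (i, b, i, l, i, l, l)
  "lilblblib" → 9 new (l, i, l, b, l, b, l, i, b)
  "iilb" → prefix "i" already present; 3 new (i, l, b)
  "llbb" → prefix "l" already present; 3 new (l, b, b)
  "blbiblilb" → prefix "b" already present; 8 new (l, b, i, b, l, i, l, b)
  "bbiblililll" → prefix "b" already present; 10 new (b, i, b, l, i, l, i, l, l, l)
  "lilllbb" → prefix "lil" already present; 4 new (l, l, b, b)
  "biiiblibblb" → prefix "bii" already present; 8 new (i, b, l, i, b, b, l, b)
Total nodes = 8 + 7 + 7 + 9 + 3 + 3 + 8 + 10 + 4 + 8 = 67

67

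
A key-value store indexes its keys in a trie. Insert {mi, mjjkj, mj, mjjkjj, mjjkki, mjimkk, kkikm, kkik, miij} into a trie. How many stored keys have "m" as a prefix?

7

Walk to "m"; the words in its subtree are exactly those with that prefix.
Words under "m": mi, miij, mj, mjimkk, mjjkj, mjjkjj, mjjkki
Count: 7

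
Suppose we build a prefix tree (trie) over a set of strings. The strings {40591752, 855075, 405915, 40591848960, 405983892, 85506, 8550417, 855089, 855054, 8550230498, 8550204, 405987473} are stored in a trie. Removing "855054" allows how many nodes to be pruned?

A node on "855054"'s path can go only if nothing else ends at it or branches off below it.
The suffix "54" (2 nodes) is used only by "855054"; the node for "8550" still has the child "7", so pruning stops there.
Nodes removed: 2

2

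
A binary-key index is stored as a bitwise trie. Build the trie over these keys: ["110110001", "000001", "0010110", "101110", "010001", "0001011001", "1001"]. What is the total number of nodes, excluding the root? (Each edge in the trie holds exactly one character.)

39

Trie structure (* marks end of a word):
(root)
├─ 0
│  ├─ 0
│  │  ├─ 0
│  │  │  ├─ 0
│  │  │  │  └─ 0
│  │  │  │     └─ 1 *
│  │  │  └─ 1
│  │  │     └─ 0
│  │  │        └─ 1
│  │  │           └─ 1
│  │  │              └─ 0
│  │  │                 └─ 0
│  │  │                    └─ 1 *
│  │  └─ 1
│  │     └─ 0
│  │        └─ 1
│  │           └─ 1
│  │              └─ 0 *
│  └─ 1
│     └─ 0
│        └─ 0
│           └─ 0
│              └─ 1 *
└─ 1
   ├─ 0
   │  ├─ 0
   │  │  └─ 1 *
   │  └─ 1
   │     └─ 1
   │        └─ 1
   │           └─ 0 *
   └─ 1
      └─ 0
         └─ 1
            └─ 1
               └─ 0
                  └─ 0
                     └─ 0
                        └─ 1 *
Counting every labelled node above: 39.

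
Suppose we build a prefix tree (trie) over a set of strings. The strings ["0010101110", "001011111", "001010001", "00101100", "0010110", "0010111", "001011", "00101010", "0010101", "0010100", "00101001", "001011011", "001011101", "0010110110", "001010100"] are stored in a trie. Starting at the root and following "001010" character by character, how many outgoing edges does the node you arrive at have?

Follow the path "001010" to its node, then look at its outgoing edges.
Distinct next characters after "001010": 0, 1.
That node has 2 child edges.

2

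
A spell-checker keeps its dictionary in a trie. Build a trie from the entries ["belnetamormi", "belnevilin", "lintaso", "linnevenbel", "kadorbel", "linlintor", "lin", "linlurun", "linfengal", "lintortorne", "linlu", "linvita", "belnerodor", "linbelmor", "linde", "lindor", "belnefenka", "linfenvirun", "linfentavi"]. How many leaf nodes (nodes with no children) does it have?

A leaf is a node with no children — equivalently, the end of a word that is not a proper prefix of any other stored word.
Those words: "belnefenka", "belnerodor", "belnetamormi", "belnevilin", "kadorbel", "linbelmor", "linde", "lindor", "linfengal", "linfentavi", "linfenvirun", "linlintor", "linlurun", "linnevenbel", "lintaso", "lintortorne", "linvita"
Leaf count: 17

17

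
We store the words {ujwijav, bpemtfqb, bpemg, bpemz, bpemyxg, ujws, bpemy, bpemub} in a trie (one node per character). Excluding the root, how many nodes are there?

23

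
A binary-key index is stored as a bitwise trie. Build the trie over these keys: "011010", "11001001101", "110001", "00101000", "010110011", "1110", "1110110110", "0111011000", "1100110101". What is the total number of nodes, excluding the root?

53

Insert word by word; a character creates a node only if that edge doesn't already exist:
  "011010" → 6 new (0, 1, 1, 0, 1, 0)
  "11001001101" → 11 new (1, 1, 0, 0, 1, 0, 0, 1, 1, 0, 1)
  "110001" → prefix "1100" already present; 2 new (0, 1)
  "00101000" → prefix "0" already present; 7 new (0, 1, 0, 1, 0, 0, 0)
  "010110011" → prefix "01" already present; 7 new (0, 1, 1, 0, 0, 1, 1)
  "1110" → prefix "11" already present; 2 new (1, 0)
  "1110110110" → prefix "1110" already present; 6 new (1, 1, 0, 1, 1, 0)
  "0111011000" → prefix "011" already present; 7 new (1, 0, 1, 1, 0, 0, 0)
  "1100110101" → prefix "11001" already present; 5 new (1, 0, 1, 0, 1)
Total nodes = 6 + 11 + 2 + 7 + 7 + 2 + 6 + 7 + 5 = 53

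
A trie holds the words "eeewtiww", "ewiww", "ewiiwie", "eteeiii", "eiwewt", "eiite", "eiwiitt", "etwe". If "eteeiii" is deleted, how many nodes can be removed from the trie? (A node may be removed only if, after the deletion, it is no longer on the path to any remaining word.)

A node on "eteeiii"'s path can go only if nothing else ends at it or branches off below it.
The suffix "eeiii" (5 nodes) is used only by "eteeiii"; the node for "et" still has the child "w", so pruning stops there.
Nodes removed: 5

5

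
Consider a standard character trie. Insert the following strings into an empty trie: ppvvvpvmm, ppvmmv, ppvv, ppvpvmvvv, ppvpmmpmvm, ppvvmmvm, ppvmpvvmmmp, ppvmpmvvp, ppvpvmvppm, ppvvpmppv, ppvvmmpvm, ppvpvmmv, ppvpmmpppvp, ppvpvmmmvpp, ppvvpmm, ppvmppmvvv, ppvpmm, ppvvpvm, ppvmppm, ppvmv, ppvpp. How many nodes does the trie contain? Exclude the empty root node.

For each word, the new-node count is its length minus the longest prefix already in the trie:
  "ppvvvpvmm" → 9 new (p, p, v, v, v, p, v, m, m)
  "ppvmmv" → prefix "ppv" already present; 3 new (m, m, v)
  "ppvv" → prefix "ppvv" already present; 0 new (none)
  "ppvpvmvvv" → prefix "ppv" already present; 6 new (p, v, m, v, v, v)
  "ppvpmmpmvm" → prefix "ppvp" already present; 6 new (m, m, p, m, v, m)
  "ppvvmmvm" → prefix "ppvv" already present; 4 new (m, m, v, m)
  "ppvmpvvmmmp" → prefix "ppvm" already present; 7 new (p, v, v, m, m, m, p)
  "ppvmpmvvp" → prefix "ppvmp" already present; 4 new (m, v, v, p)
  "ppvpvmvppm" → prefix "ppvpvmv" already present; 3 new (p, p, m)
  "ppvvpmppv" → prefix "ppvv" already present; 5 new (p, m, p, p, v)
  "ppvvmmpvm" → prefix "ppvvmm" already present; 3 new (p, v, m)
  "ppvpvmmv" → prefix "ppvpvm" already present; 2 new (m, v)
  "ppvpmmpppvp" → prefix "ppvpmmp" already present; 4 new (p, p, v, p)
  "ppvpvmmmvpp" → prefix "ppvpvmm" already present; 4 new (m, v, p, p)
  "ppvvpmm" → prefix "ppvvpm" already present; 1 new (m)
  "ppvmppmvvv" → prefix "ppvmp" already present; 5 new (p, m, v, v, v)
  "ppvpmm" → prefix "ppvpmm" already present; 0 new (none)
  "ppvvpvm" → prefix "ppvvp" already present; 2 new (v, m)
  "ppvmppm" → prefix "ppvmppm" already present; 0 new (none)
  "ppvmv" → prefix "ppvm" already present; 1 new (v)
  "ppvpp" → prefix "ppvp" already present; 1 new (p)
Total nodes = 9 + 3 + 0 + 6 + 6 + 4 + 7 + 4 + 3 + 5 + 3 + 2 + 4 + 4 + 1 + 5 + 0 + 2 + 0 + 1 + 1 = 70

70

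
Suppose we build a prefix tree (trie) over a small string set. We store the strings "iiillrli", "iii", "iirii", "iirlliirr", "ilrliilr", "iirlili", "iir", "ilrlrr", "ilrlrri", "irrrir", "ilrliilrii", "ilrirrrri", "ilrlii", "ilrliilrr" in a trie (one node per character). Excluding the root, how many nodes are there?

For each word, the new-node count is its length minus the longest prefix already in the trie:
  "iiillrli" → 8 new (i, i, i, l, l, r, l, i)
  "iii" → prefix "iii" already present; 0 new (none)
  "iirii" → prefix "ii" already present; 3 new (r, i, i)
  "iirlliirr" → prefix "iir" already present; 6 new (l, l, i, i, r, r)
  "ilrliilr" → prefix "i" already present; 7 new (l, r, l, i, i, l, r)
  "iirlili" → prefix "iirl" already present; 3 new (i, l, i)
  "iir" → prefix "iir" already present; 0 new (none)
  "ilrlrr" → prefix "ilrl" already present; 2 new (r, r)
  "ilrlrri" → prefix "ilrlrr" already present; 1 new (i)
  "irrrir" → prefix "i" already present; 5 new (r, r, r, i, r)
  "ilrliilrii" → prefix "ilrliilr" already present; 2 new (i, i)
  "ilrirrrri" → prefix "ilr" already present; 6 new (i, r, r, r, r, i)
  "ilrlii" → prefix "ilrlii" already present; 0 new (none)
  "ilrliilrr" → prefix "ilrliilr" already present; 1 new (r)
Total nodes = 8 + 0 + 3 + 6 + 7 + 3 + 0 + 2 + 1 + 5 + 2 + 6 + 0 + 1 = 44

44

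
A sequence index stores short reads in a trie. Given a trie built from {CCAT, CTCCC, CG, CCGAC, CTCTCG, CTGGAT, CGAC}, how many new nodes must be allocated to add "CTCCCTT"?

The longest prefix of "CTCCCTT" already in the trie is "CTCCC" (length 5).
New nodes needed: |"CTCCCTT"| − 5 = 7 − 5 = 2.

2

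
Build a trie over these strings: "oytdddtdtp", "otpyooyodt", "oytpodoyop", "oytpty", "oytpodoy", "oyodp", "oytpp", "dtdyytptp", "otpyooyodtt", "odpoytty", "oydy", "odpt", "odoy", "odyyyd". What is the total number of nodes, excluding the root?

For each word, the new-node count is its length minus the longest prefix already in the trie:
  "oytdddtdtp" → 10 new (o, y, t, d, d, d, t, d, t, p)
  "otpyooyodt" → prefix "o" already present; 9 new (t, p, y, o, o, y, o, d, t)
  "oytpodoyop" → prefix "oyt" already present; 7 new (p, o, d, o, y, o, p)
  "oytpty" → prefix "oytp" already present; 2 new (t, y)
  "oytpodoy" → prefix "oytpodoy" already present; 0 new (none)
  "oyodp" → prefix "oy" already present; 3 new (o, d, p)
  "oytpp" → prefix "oytp" already present; 1 new (p)
  "dtdyytptp" → 9 new (d, t, d, y, y, t, p, t, p)
  "otpyooyodtt" → prefix "otpyooyodt" already present; 1 new (t)
  "odpoytty" → prefix "o" already present; 7 new (d, p, o, y, t, t, y)
  "oydy" → prefix "oy" already present; 2 new (d, y)
  "odpt" → prefix "odp" already present; 1 new (t)
  "odoy" → prefix "od" already present; 2 new (o, y)
  "odyyyd" → prefix "od" already present; 4 new (y, y, y, d)
Total nodes = 10 + 9 + 7 + 2 + 0 + 3 + 1 + 9 + 1 + 7 + 2 + 1 + 2 + 4 = 58

58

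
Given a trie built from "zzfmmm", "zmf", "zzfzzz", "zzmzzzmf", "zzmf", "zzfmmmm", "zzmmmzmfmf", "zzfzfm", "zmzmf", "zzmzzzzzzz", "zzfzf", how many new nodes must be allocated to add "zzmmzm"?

2

Walking "zzmmzm" from the root, the first 4 characters ("zzmm") follow existing edges; "z" is the first miss.
Each of the 2 remaining characters creates one node.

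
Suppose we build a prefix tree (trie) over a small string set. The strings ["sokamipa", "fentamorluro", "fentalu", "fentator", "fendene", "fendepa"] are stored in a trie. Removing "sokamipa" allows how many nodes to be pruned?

8

A node on "sokamipa"'s path can go only if nothing else ends at it or branches off below it.
No other word shares any prefix with "sokamipa", so all 8 of its nodes go.
Nodes removed: 8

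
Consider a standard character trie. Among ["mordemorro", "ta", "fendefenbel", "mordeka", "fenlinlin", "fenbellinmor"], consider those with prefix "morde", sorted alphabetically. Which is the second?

mordemorro

Words with prefix "morde", in lexicographic order: "mordeka", "mordemorro"
Position 2: mordemorro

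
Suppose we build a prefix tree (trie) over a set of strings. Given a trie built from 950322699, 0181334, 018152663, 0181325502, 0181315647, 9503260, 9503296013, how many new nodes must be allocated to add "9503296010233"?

Walking "9503296010233" from the root, the first 9 characters ("950329601") follow existing edges; "0" is the first miss.
So 13 − 9 = 4 new nodes.

4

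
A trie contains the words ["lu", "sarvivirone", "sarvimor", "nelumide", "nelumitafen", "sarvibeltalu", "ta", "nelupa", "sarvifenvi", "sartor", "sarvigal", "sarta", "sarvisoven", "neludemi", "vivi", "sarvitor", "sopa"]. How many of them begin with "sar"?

Traverse to the node for "sar", then collect every word in that subtree.
Matches: "sarta", "sartor", "sarvibeltalu", "sarvifenvi", "sarvigal", "sarvimor", "sarvisoven", "sarvitor", "sarvivirone"
Count: 9

9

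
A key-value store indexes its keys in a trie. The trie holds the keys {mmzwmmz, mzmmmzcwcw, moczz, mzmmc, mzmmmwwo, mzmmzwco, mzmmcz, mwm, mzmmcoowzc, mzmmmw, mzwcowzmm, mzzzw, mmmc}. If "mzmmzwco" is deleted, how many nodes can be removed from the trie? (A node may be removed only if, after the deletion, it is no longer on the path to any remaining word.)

Walk "mzmmzwco" from the leaf back toward the root, removing each node that no remaining word uses.
The suffix "zwco" (4 nodes) is used only by "mzmmzwco"; the node for "mzmm" still has the child "m", so pruning stops there.
Nodes removed: 4

4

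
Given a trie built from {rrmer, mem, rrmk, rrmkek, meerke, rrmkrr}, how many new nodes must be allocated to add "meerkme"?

The longest prefix of "meerkme" already in the trie is "meerk" (length 5).
New nodes needed: |"meerkme"| − 5 = 7 − 5 = 2.

2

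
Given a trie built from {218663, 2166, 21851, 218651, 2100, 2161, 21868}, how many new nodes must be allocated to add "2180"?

1

"218" is already a path in the trie; the remaining "0" must be added.
Each of the 1 remaining characters creates one node.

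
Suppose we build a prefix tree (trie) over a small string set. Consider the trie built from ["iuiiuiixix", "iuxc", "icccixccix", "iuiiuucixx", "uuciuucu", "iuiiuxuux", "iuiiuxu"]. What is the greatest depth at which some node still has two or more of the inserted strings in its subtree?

The deepest shared node is where two words last agree before diverging.
e.g. "iuiiuxu" and "iuiiuxuux" share the prefix "iuiiuxu" of length 7; no pair shares a longer one.
Longest shared-prefix length: 7

7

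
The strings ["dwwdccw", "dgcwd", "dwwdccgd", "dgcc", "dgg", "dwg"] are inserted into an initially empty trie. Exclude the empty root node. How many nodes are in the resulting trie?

Insert word by word; a character creates a node only if that edge doesn't already exist:
  "dwwdccw" → 7 new (d, w, w, d, c, c, w)
  "dgcwd" → prefix "d" already present; 4 new (g, c, w, d)
  "dwwdccgd" → prefix "dwwdcc" already present; 2 new (g, d)
  "dgcc" → prefix "dgc" already present; 1 new (c)
  "dgg" → prefix "dg" already present; 1 new (g)
  "dwg" → prefix "dw" already present; 1 new (g)
Total nodes = 7 + 4 + 2 + 1 + 1 + 1 = 16

16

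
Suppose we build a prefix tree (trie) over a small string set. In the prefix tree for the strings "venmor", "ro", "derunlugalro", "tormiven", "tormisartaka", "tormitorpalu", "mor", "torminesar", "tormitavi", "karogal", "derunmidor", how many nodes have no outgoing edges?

Leaves are exactly the stored words that no other stored word extends.
Those words: "derunlugalro", "derunmidor", "karogal", "mor", "ro", "torminesar", "tormisartaka", "tormitavi", "tormitorpalu", "tormiven", "venmor"
Leaf count: 11

11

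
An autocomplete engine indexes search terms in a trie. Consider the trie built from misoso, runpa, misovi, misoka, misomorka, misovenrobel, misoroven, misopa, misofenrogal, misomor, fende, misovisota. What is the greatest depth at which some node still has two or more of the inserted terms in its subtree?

Look for the deepest trie node that still has at least two words in its subtree.
e.g. "misomor" and "misomorka" share the prefix "misomor" of length 7; no pair shares a longer one.
Longest shared-prefix length: 7

7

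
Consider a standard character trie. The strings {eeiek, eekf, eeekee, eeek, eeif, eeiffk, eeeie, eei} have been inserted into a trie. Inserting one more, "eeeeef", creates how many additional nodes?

3

The longest prefix of "eeeeef" already in the trie is "eee" (length 3).
Each of the 3 remaining characters creates one node.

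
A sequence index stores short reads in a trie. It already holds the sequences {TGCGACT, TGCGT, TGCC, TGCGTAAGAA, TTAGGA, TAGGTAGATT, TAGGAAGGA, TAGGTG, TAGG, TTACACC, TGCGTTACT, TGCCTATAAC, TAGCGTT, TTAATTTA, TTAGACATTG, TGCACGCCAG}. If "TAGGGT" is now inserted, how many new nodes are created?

2

Walking "TAGGGT" from the root, the first 4 characters ("TAGG") follow existing edges; "G" is the first miss.
New nodes needed: |"TAGGGT"| − 4 = 6 − 4 = 2.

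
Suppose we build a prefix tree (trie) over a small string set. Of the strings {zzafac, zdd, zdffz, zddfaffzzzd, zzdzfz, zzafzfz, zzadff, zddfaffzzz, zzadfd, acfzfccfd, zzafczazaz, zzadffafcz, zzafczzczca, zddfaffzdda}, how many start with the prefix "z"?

Walk to "z"; the words in its subtree are exactly those with that prefix.
Matches: "zdd", "zddfaffzdda", "zddfaffzzz", "zddfaffzzzd", "zdffz", "zzadfd", "zzadff", "zzadffafcz", "zzafac", "zzafczazaz", "zzafczzczca", "zzafzfz", "zzdzfz"
Count: 13

13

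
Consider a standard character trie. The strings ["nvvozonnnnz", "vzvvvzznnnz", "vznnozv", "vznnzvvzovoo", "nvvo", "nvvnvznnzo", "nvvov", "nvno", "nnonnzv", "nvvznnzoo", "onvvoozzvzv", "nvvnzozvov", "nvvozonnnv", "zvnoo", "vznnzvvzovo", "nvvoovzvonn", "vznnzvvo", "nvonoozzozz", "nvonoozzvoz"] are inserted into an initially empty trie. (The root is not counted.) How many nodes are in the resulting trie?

100

Count nodes per top-level branch (shared prefixes stored once):
  'n'-branch (nnonnzv, nvno, nvonoozzozz, nvonoozzvoz, nvvnvznnzo, nvvnzozvov, nvvo, nvvoovzvonn, nvvov, nvvozonnnnz, nvvozonnnv, nvvznnzoo): 59 nodes
  'o'-branch (onvvoozzvzv): 11 nodes
  'v'-branch (vznnozv, vznnzvvo, vznnzvvzovo, vznnzvvzovoo, vzvvvzznnnz): 25 nodes
  'z'-branch (zvnoo): 5 nodes
Sum: 100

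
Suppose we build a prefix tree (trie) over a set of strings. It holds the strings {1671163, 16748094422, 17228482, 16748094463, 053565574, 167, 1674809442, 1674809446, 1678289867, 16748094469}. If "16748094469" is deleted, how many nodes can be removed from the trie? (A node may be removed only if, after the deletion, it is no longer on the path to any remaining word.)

1

After clearing the end-marker at "16748094469", prune upward until reaching a node still needed by another word.
The suffix "9" (1 node) is used only by "16748094469"; the node for "1674809446" still has the child "3", so pruning stops there.
Nodes removed: 1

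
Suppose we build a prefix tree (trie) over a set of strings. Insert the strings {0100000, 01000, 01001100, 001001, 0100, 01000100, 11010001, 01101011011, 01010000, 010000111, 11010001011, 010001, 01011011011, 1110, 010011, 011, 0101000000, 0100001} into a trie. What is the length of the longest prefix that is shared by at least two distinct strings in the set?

8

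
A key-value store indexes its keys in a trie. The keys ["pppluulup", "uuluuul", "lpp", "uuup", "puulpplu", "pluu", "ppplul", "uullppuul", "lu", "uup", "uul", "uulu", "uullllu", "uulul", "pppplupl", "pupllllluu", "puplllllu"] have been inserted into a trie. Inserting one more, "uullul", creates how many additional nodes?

The longest prefix of "uullul" already in the trie is "uull" (length 4).
So 6 − 4 = 2 new nodes.

2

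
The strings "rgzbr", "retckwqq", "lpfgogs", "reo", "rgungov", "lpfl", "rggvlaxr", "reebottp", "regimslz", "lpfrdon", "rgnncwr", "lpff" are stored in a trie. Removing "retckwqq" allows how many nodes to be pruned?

Walk "retckwqq" from the leaf back toward the root, removing each node that no remaining word uses.
The suffix "tckwqq" (6 nodes) is used only by "retckwqq"; the node for "re" still has the child "o", so pruning stops there.
Nodes removed: 6

6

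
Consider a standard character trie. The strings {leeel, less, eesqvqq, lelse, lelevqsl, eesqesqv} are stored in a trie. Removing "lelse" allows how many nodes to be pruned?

2

Walk "lelse" from the leaf back toward the root, removing each node that no remaining word uses.
The suffix "se" (2 nodes) is used only by "lelse"; the node for "lel" still has the child "e", so pruning stops there.
Nodes removed: 2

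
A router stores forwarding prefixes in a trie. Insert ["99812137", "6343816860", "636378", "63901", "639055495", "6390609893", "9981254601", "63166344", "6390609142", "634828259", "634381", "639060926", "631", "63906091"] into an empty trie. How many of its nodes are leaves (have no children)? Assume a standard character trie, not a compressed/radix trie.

11

Leaves are exactly the stored words that no other stored word extends.
Those words: "63166344", "6343816860", "634828259", "636378", "63901", "639055495", "6390609142", "639060926", "6390609893", "99812137", "9981254601"
Leaf count: 11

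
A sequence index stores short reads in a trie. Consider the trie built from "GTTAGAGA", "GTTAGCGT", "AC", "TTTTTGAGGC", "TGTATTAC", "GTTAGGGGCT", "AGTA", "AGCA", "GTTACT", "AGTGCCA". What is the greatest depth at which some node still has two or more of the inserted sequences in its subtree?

5

Look for the deepest trie node that still has at least two words in its subtree.
"GTTAGAGA" and "GTTAGCGT" agree on "GTTAG" (5 characters) before diverging; nothing deeper is shared.
Longest shared-prefix length: 5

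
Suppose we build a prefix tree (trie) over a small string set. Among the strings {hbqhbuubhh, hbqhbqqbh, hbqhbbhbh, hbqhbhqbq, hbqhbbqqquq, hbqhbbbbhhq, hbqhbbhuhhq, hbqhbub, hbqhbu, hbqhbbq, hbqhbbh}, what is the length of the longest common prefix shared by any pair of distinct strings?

Equivalently: take the maximum, over all pairs, of their longest common prefix length.
"hbqhbbh" and "hbqhbbhbh" agree on "hbqhbbh" (7 characters) before diverging; nothing deeper is shared.
Longest shared-prefix length: 7

7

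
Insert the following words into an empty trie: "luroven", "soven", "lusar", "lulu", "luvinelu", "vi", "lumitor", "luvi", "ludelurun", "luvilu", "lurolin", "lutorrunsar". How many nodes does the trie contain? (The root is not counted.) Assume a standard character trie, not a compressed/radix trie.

51

For each word, the new-node count is its length minus the longest prefix already in the trie:
  "luroven" → 7 new (l, u, r, o, v, e, n)
  "soven" → 5 new (s, o, v, e, n)
  "lusar" → prefix "lu" already present; 3 new (s, a, r)
  "lulu" → prefix "lu" already present; 2 new (l, u)
  "luvinelu" → prefix "lu" already present; 6 new (v, i, n, e, l, u)
  "vi" → 2 new (v, i)
  "lumitor" → prefix "lu" already present; 5 new (m, i, t, o, r)
  "luvi" → prefix "luvi" already present; 0 new (none)
  "ludelurun" → prefix "lu" already present; 7 new (d, e, l, u, r, u, n)
  "luvilu" → prefix "luvi" already present; 2 new (l, u)
  "lurolin" → prefix "luro" already present; 3 new (l, i, n)
  "lutorrunsar" → prefix "lu" already present; 9 new (t, o, r, r, u, n, s, a, r)
Total nodes = 7 + 5 + 3 + 2 + 6 + 2 + 5 + 0 + 7 + 2 + 3 + 9 = 51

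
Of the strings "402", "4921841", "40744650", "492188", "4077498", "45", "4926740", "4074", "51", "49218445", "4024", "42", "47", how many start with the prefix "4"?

12

Traverse to the node for "4", then collect every word in that subtree.
Words under "4": 402, 4024, 4074, 40744650, 4077498, 42, 45, 47, 4921841, 49218445, 492188, 4926740
Count: 12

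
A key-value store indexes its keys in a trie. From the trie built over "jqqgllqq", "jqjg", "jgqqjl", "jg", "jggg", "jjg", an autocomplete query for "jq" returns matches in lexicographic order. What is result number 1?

Filter for "jq…" and sort: "jqjg", "jqqgllqq"
Position 1: jqjg

jqjg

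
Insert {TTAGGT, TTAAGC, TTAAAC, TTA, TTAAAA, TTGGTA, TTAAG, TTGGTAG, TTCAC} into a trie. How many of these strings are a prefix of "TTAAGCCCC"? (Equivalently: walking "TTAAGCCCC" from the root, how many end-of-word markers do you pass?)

3

Check each prefix of "TTAAGCCCC" against the stored set — each match is an end-marker on the path.
Prefixes of the query that are stored words: "TTA", "TTAAG", "TTAAGC"
Count: 3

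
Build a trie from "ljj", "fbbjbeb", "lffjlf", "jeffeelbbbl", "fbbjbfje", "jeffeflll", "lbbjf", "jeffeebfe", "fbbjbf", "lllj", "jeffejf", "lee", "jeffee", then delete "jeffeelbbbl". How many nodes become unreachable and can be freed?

5

A node on "jeffeelbbbl"'s path can go only if nothing else ends at it or branches off below it.
The suffix "lbbbl" (5 nodes) is used only by "jeffeelbbbl"; the node for "jeffee" still has the child "b", so pruning stops there.
Nodes removed: 5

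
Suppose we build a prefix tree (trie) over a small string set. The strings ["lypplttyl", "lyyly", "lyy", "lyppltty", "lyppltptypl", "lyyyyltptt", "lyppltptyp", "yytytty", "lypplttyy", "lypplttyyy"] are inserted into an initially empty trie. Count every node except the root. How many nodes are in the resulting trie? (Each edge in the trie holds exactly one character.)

33

Insert word by word; a character creates a node only if that edge doesn't already exist:
  "lypplttyl" → 9 new (l, y, p, p, l, t, t, y, l)
  "lyyly" → prefix "ly" already present; 3 new (y, l, y)
  "lyy" → prefix "lyy" already present; 0 new (none)
  "lyppltty" → prefix "lyppltty" already present; 0 new (none)
  "lyppltptypl" → prefix "lypplt" already present; 5 new (p, t, y, p, l)
  "lyyyyltptt" → prefix "lyy" already present; 7 new (y, y, l, t, p, t, t)
  "lyppltptyp" → prefix "lyppltptyp" already present; 0 new (none)
  "yytytty" → 7 new (y, y, t, y, t, t, y)
  "lypplttyy" → prefix "lyppltty" already present; 1 new (y)
  "lypplttyyy" → prefix "lypplttyy" already present; 1 new (y)
Total nodes = 9 + 3 + 0 + 0 + 5 + 7 + 0 + 7 + 1 + 1 = 33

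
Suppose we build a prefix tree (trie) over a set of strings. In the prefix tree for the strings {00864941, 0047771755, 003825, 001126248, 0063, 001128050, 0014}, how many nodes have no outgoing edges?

A leaf is a node with no children — equivalently, the end of a word that is not a proper prefix of any other stored word.
Those words: "001126248", "001128050", "0014", "003825", "0047771755", "0063", "00864941"
Leaf count: 7

7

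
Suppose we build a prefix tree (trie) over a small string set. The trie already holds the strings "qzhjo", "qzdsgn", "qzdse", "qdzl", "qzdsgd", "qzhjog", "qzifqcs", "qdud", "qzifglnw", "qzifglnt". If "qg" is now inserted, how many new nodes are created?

1

Walking "qg" from the root, the first 1 characters ("q") follow existing edges; "g" is the first miss.
So 2 − 1 = 1 new nodes.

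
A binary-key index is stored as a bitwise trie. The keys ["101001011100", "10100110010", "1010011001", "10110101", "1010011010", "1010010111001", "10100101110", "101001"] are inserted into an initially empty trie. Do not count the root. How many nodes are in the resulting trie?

25

Count nodes per top-level branch (shared prefixes stored once):
  '1'-branch (101001, 10100101110, 101001011100, 1010010111001, 1010011001, 10100110010, 1010011010, 10110101): 25 nodes
Sum: 25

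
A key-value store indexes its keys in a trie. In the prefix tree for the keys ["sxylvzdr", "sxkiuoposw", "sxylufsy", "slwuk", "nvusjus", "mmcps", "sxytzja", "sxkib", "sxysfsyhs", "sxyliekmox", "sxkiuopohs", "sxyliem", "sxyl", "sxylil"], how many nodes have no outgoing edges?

13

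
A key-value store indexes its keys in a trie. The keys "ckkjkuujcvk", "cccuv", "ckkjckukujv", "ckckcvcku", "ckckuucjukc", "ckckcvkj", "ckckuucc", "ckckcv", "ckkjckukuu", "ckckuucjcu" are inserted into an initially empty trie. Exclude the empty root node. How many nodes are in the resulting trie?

42

Trace insertions, counting only characters that open a new branch:
  "ckkjkuujcvk" → 11 new (c, k, k, j, k, u, u, j, c, v, k)
  "cccuv" → prefix "c" already present; 4 new (c, c, u, v)
  "ckkjckukujv" → prefix "ckkj" already present; 7 new (c, k, u, k, u, j, v)
  "ckckcvcku" → prefix "ck" already present; 7 new (c, k, c, v, c, k, u)
  "ckckuucjukc" → prefix "ckck" already present; 7 new (u, u, c, j, u, k, c)
  "ckckcvkj" → prefix "ckckcv" already present; 2 new (k, j)
  "ckckuucc" → prefix "ckckuuc" already present; 1 new (c)
  "ckckcv" → prefix "ckckcv" already present; 0 new (none)
  "ckkjckukuu" → prefix "ckkjckuku" already present; 1 new (u)
  "ckckuucjcu" → prefix "ckckuucj" already present; 2 new (c, u)
Total nodes = 11 + 4 + 7 + 7 + 7 + 2 + 1 + 0 + 1 + 2 = 42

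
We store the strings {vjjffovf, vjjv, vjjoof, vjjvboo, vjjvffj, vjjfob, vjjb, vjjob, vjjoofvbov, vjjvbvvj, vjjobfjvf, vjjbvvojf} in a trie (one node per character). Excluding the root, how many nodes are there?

38

Count nodes per top-level branch (shared prefixes stored once):
  'v'-branch (vjjb, vjjbvvojf, vjjffovf, vjjfob, vjjob, vjjobfjvf, vjjoof, vjjoofvbov, vjjv, vjjvboo, vjjvbvvj, vjjvffj): 38 nodes
Sum: 38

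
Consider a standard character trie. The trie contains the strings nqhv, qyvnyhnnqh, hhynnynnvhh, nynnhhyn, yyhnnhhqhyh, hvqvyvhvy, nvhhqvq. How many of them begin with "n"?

Filter for entries beginning with "n":
Matches: "nqhv", "nvhhqvq", "nynnhhyn"
Count: 3

3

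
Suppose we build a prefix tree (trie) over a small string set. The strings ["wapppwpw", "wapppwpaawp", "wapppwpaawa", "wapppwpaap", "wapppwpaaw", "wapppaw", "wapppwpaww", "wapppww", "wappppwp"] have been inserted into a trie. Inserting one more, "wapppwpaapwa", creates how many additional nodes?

Walking "wapppwpaapwa" from the root, the first 10 characters ("wapppwpaap") follow existing edges; "w" is the first miss.
New nodes needed: |"wapppwpaapwa"| − 10 = 12 − 10 = 2.

2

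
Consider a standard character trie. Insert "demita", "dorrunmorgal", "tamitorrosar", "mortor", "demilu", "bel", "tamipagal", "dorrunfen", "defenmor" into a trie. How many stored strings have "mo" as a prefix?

1

Traverse to the node for "mo", then collect every word in that subtree.
Matches: "mortor"
Count: 1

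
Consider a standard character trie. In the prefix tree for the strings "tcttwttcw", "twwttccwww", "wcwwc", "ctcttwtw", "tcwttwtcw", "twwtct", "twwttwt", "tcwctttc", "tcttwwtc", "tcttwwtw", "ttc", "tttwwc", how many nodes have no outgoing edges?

12

A leaf is a node with no children — equivalently, the end of a word that is not a proper prefix of any other stored word.
Those words: "ctcttwtw", "tcttwttcw", "tcttwwtc", "tcttwwtw", "tcwctttc", "tcwttwtcw", "ttc", "tttwwc", "twwtct", "twwttccwww", "twwttwt", "wcwwc"
Leaf count: 12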